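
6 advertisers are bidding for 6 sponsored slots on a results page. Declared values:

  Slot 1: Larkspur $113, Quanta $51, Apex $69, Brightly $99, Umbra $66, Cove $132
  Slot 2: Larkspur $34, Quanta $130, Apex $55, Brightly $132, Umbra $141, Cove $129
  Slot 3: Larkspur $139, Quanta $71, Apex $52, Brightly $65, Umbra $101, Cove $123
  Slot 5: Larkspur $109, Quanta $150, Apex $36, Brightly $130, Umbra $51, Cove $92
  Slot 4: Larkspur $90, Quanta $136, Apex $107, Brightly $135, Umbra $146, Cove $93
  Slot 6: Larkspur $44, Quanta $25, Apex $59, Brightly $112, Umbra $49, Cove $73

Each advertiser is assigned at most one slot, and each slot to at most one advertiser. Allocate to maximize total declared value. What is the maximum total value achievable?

Optimal: Larkspur→Slot 3 ($139), Quanta→Slot 5 ($150), Apex→Slot 4 ($107), Brightly→Slot 6 ($112), Umbra→Slot 2 ($141), Cove→Slot 1 ($132) — total 139+150+107+112+141+132 = $781.
Max-entry greedy (repeatedly take the single best remaining cell) gives $758, worse by 23.
Next-best assignment: Larkspur→Slot 3, Quanta→Slot 5, Apex→Slot 6, Brightly→Slot 2, Umbra→Slot 4, Cove→Slot 1 = $758.
No other one-to-one assignment exceeds $781.

Maximum total: $781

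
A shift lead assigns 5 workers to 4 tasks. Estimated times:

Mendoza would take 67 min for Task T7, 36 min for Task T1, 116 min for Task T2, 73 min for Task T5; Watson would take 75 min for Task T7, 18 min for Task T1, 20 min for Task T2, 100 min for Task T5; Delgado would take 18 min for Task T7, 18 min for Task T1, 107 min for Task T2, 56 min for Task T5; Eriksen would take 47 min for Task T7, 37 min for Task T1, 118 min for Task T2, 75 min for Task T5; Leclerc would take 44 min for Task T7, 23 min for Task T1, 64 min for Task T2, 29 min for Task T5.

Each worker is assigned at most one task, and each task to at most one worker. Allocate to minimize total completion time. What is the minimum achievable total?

This is the linear assignment problem.
Optimal: Delgado→Task T7 (18 min), Mendoza→Task T1 (36 min), Watson→Task T2 (20 min), Leclerc→Task T5 (29 min) — total 18+36+20+29 = 103 min.
Min-entry greedy (repeatedly take the single cheapest remaining cell) gives 181 min, worse by 78.
Swapping Delgado↔Leclerc (Delgado→Task T5 56 min, Leclerc→Task T7 44 min) adds 53.

Min total: 103 min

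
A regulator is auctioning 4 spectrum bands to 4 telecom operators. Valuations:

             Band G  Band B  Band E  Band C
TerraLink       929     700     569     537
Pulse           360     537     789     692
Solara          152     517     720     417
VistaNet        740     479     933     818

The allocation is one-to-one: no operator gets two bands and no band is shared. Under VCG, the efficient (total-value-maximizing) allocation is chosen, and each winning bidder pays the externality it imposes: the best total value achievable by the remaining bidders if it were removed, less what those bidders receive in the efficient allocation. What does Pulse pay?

Pulse pays $88M.

Efficient allocation: TerraLink→Band G ($929M), Pulse→Band C ($692M), Solara→Band B ($517M), VistaNet→Band E ($933M); total welfare W = $3071M.
Pulse receives Band C at value $692M, so the others get W − 692 = $2379M.
Without Pulse: best allocation of the remaining 3 bidders over all 4 bands is TerraLink→Band G ($929M), Solara→Band E ($720M), VistaNet→Band C ($818M), total $2467M.
VCG payment = (others' best without Pulse) − (others' welfare with Pulse) = 2467 − 2379 = $88M.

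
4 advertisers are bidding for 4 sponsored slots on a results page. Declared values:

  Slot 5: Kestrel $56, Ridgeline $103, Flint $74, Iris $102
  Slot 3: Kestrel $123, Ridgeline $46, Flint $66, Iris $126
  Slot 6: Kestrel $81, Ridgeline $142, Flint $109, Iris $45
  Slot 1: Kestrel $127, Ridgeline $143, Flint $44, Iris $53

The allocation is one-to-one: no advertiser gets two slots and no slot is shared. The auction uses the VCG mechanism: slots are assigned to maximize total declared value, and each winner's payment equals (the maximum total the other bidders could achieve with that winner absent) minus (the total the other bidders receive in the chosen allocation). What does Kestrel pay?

Efficient allocation: Kestrel→Slot 3 ($123), Ridgeline→Slot 1 ($143), Flint→Slot 6 ($109), Iris→Slot 5 ($102); total welfare W = $477.
Kestrel receives Slot 3 at value $123, so the others get W − 123 = $354.
Without Kestrel: best allocation of the remaining 3 bidders over all 4 slots is Ridgeline→Slot 1 ($143), Flint→Slot 6 ($109), Iris→Slot 3 ($126), total $378.
VCG payment = (others' best without Kestrel) − (others' welfare with Kestrel) = 378 − 354 = $24.

Kestrel pays $24.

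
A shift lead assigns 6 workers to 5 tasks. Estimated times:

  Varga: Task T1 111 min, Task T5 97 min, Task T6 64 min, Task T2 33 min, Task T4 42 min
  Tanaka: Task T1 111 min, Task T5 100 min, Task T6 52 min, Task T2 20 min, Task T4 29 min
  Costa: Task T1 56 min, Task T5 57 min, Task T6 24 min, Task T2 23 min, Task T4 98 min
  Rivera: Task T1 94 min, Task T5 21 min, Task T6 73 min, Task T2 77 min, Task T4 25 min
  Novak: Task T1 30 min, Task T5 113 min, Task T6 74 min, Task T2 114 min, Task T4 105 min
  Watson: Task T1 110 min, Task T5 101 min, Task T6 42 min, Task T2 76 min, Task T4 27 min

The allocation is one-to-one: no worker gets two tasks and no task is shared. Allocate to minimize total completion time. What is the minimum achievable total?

Optimal: Novak→Task T1 (30 min), Rivera→Task T5 (21 min), Costa→Task T6 (24 min), Tanaka→Task T2 (20 min), Watson→Task T4 (27 min) — total 30+21+24+20+27 = 122 min.
Row-greedy (each worker in turn takes its cheapest remaining task) gives 137 min, worse by 15.

Min total: 122 min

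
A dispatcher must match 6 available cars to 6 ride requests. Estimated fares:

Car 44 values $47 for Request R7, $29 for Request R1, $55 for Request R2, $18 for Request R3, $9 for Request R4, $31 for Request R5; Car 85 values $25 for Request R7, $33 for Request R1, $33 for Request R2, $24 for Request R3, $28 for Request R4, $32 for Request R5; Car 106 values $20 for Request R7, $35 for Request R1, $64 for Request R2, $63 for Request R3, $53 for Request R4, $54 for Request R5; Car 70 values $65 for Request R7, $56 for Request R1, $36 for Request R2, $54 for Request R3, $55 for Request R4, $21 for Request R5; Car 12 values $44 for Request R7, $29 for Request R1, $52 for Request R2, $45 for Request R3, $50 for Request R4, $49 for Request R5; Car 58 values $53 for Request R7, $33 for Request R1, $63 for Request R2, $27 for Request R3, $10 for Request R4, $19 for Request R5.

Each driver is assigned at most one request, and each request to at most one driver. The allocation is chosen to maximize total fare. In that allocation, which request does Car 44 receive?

Optimal: Car 44→Request R7 ($47), Car 85→Request R5 ($32), Car 106→Request R3 ($63), Car 70→Request R1 ($56), Car 12→Request R4 ($50), Car 58→Request R2 ($63) — total 47+32+63+56+50+63 = $311.
Column-greedy (each request in turn goes to its best remaining driver) gives $267, worse by 44.
Next-best assignment: Car 44→Request R7, Car 85→Request R1, Car 106→Request R3, Car 70→Request R4, Car 12→Request R5, Car 58→Request R2 = $310.
Swapping Car 12↔Car 85 (Car 12→Request R5 $49, Car 85→Request R4 $28) loses 5.
Checked against all permutations: $311 is optimal.
Car 44's own top request is Request R2 ($55), but forcing Car 44→Request R2 and reassigning the rest optimally gives only $309 — worse by 2.

Car 44 receives Request R7.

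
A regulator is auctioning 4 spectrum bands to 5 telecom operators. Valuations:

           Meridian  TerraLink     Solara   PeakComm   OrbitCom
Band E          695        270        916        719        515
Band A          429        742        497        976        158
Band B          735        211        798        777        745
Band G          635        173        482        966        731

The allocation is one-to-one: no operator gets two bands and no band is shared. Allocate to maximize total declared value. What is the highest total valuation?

Optimal: Solara→Band E ($916M), TerraLink→Band A ($742M), OrbitCom→Band B ($745M), PeakComm→Band G ($966M) — total 916+742+745+966 = $3369M.
Row-greedy (each operator in turn takes its best remaining band) gives $3359M, worse by 10.
Next-best assignment: Solara→Band E, TerraLink→Band A, Meridian→Band B, PeakComm→Band G = $3359M.

Maximum total: $3369M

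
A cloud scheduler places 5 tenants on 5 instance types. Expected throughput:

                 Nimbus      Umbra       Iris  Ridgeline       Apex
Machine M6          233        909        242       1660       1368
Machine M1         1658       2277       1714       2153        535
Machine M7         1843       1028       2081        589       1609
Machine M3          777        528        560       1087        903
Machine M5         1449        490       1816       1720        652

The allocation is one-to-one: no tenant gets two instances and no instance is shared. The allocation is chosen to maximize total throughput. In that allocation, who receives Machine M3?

This is the linear assignment problem.
Optimal: Nimbus→Machine M7 (1843 ops/s), Umbra→Machine M1 (2277 ops/s), Iris→Machine M5 (1816 ops/s), Ridgeline→Machine M6 (1660 ops/s), Apex→Machine M3 (903 ops/s) — total 1843+2277+1816+1660+903 = 8499 ops/s.
Max-entry greedy (repeatedly take the single best remaining cell) gives 8223 ops/s, worse by 276.
Checked against all permutations: 8499 ops/s is optimal.
Apex's own top instance is Machine M7 (1609 ops/s), but forcing Apex→Machine M7 and reassigning the rest optimally gives only 8139 ops/s — worse by 360.

Apex receives Machine M3.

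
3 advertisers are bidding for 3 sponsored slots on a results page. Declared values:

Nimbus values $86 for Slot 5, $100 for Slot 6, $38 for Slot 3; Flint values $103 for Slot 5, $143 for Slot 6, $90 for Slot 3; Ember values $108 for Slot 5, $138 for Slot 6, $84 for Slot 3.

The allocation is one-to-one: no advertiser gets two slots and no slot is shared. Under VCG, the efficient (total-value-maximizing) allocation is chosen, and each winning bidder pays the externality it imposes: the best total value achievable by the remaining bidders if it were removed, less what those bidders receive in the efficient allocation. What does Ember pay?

Efficient allocation: Nimbus→Slot 5 ($86), Flint→Slot 3 ($90), Ember→Slot 6 ($138); total welfare W = $314.
Ember receives Slot 6 at value $138, so the others get W − 138 = $176.
Without Ember: best allocation of the remaining 2 bidders over all 3 slots is Nimbus→Slot 5 ($86), Flint→Slot 6 ($143), total $229.
VCG payment = (others' best without Ember) − (others' welfare with Ember) = 229 − 176 = $53.

Ember pays $53.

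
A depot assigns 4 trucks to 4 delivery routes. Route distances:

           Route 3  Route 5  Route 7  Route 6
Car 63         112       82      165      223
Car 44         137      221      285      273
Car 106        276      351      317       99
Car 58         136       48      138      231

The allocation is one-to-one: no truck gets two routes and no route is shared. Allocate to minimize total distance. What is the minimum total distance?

This is the linear assignment problem.
Optimal: Car 63→Route 7 (165 km), Car 44→Route 3 (137 km), Car 106→Route 6 (99 km), Car 58→Route 5 (48 km) — total 165+137+99+48 = 449 km.
Min-entry greedy (repeatedly take the single cheapest remaining cell) gives 544 km, worse by 95.
Next-best assignment: Car 63→Route 5, Car 44→Route 3, Car 106→Route 6, Car 58→Route 7 = 456 km.
No other one-to-one assignment undercuts 449 km.

Minimum total: 449 km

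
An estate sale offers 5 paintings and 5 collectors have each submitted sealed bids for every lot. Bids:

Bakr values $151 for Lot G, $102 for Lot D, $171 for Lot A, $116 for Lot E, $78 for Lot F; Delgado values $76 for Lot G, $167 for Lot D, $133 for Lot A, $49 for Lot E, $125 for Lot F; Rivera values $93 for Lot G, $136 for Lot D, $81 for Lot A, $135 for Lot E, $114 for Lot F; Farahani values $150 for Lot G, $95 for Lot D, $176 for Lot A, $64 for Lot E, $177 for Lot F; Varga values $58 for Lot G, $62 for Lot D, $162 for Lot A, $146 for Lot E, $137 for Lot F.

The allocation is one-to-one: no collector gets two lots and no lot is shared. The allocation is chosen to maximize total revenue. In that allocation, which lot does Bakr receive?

This is the linear assignment problem.
Optimal: Bakr→Lot G ($151), Delgado→Lot D ($167), Rivera→Lot E ($135), Farahani→Lot F ($177), Varga→Lot A ($162) — total 151+167+135+177+162 = $792.
Bakr's own top lot is Lot A ($171), but forcing Bakr→Lot A and reassigning the rest optimally gives only $760 — worse by 32.

Bakr receives Lot G.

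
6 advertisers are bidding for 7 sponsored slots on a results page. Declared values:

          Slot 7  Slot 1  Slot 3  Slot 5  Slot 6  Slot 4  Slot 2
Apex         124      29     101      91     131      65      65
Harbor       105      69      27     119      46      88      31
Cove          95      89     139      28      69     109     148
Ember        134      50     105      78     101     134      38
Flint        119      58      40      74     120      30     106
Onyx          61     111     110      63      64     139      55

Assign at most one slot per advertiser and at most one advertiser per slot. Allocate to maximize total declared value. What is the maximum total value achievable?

Max total: $768

Treat this as an assignment problem: match each advertiser to one slot.
Optimal: Apex→Slot 6 ($131), Harbor→Slot 5 ($119), Cove→Slot 3 ($139), Ember→Slot 7 ($134), Flint→Slot 2 ($106), Onyx→Slot 4 ($139) — total 131+119+139+134+106+139 = $768.
Swapping Ember↔Onyx (Ember→Slot 4 $134, Onyx→Slot 7 $61) loses 78.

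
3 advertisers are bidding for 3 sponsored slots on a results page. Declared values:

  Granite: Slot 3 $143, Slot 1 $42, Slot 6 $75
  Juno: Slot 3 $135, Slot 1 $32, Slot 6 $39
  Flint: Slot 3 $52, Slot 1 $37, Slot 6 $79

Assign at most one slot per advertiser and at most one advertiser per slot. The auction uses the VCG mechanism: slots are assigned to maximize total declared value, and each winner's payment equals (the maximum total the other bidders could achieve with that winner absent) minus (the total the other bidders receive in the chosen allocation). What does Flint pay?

Flint pays $33.

Efficient allocation: Granite→Slot 1 ($42), Juno→Slot 3 ($135), Flint→Slot 6 ($79); total welfare W = $256.
Flint receives Slot 6 at value $79, so the others get W − 79 = $177.
Without Flint: best allocation of the remaining 2 bidders over all 3 slots is Granite→Slot 6 ($75), Juno→Slot 3 ($135), total $210.
VCG payment = (others' best without Flint) − (others' welfare with Flint) = 210 − 177 = $33.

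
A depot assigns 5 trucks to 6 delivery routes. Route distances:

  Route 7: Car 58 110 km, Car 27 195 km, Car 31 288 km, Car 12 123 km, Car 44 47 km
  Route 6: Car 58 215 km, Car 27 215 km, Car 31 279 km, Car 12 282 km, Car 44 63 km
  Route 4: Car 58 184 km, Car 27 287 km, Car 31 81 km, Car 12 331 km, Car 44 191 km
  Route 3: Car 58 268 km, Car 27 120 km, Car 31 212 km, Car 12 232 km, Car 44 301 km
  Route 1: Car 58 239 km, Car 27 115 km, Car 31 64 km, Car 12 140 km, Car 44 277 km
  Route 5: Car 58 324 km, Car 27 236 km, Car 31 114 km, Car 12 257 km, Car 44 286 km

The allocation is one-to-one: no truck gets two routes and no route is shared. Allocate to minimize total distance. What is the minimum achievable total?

This is the linear assignment problem.
Optimal: Car 58→Route 7 (110 km), Car 27→Route 3 (120 km), Car 31→Route 4 (81 km), Car 12→Route 1 (140 km), Car 44→Route 6 (63 km) — total 110+120+81+140+63 = 514 km.
Row-greedy (each truck in turn takes its cheapest remaining route) gives 601 km, worse by 87.
Next-best assignment: Car 58→Route 7, Car 27→Route 3, Car 31→Route 5, Car 12→Route 1, Car 44→Route 6 = 547 km.

Min total: 514 km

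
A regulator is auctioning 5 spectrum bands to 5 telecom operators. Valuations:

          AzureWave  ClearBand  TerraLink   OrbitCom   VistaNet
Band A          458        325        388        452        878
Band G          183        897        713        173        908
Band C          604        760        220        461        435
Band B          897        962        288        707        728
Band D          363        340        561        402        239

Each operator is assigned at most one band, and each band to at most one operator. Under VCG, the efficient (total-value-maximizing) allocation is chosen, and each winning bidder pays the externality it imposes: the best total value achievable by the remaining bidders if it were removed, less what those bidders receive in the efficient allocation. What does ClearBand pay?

Efficient allocation: AzureWave→Band B ($897M), ClearBand→Band G ($897M), TerraLink→Band D ($561M), OrbitCom→Band C ($461M), VistaNet→Band A ($878M); total welfare W = $3694M.
ClearBand receives Band G at value $897M, so the others get W − 897 = $2797M.
Without ClearBand: best allocation of the remaining 4 bidders over all 5 bands is AzureWave→Band B ($897M), TerraLink→Band G ($713M), OrbitCom→Band C ($461M), VistaNet→Band A ($878M), total $2949M.
VCG payment = (others' best without ClearBand) − (others' welfare with ClearBand) = 2949 − 2797 = $152M.

ClearBand pays $152M.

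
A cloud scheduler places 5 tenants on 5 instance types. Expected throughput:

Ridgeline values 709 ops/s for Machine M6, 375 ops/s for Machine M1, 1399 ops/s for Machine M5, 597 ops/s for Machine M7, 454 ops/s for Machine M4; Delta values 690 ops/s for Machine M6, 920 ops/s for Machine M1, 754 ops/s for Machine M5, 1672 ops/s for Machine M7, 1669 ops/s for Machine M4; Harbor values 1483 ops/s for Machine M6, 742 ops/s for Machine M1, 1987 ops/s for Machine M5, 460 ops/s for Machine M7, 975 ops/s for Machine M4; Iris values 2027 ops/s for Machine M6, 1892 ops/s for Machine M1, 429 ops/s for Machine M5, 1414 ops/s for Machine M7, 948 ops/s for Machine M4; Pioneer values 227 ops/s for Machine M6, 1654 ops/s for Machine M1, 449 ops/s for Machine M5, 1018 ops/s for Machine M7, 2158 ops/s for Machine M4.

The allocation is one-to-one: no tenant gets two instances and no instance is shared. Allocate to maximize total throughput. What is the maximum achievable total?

Max total: 8604 ops/s

Optimal: Ridgeline→Machine M5 (1399 ops/s), Delta→Machine M7 (1672 ops/s), Harbor→Machine M6 (1483 ops/s), Iris→Machine M1 (1892 ops/s), Pioneer→Machine M4 (2158 ops/s) — total 1399+1672+1483+1892+2158 = 8604 ops/s.
Max-entry greedy (repeatedly take the single best remaining cell) gives 8219 ops/s, worse by 385.
Swapping Harbor↔Iris (Harbor→Machine M1 742 ops/s, Iris→Machine M6 2027 ops/s) loses 606.
Every other assignment is strictly worse.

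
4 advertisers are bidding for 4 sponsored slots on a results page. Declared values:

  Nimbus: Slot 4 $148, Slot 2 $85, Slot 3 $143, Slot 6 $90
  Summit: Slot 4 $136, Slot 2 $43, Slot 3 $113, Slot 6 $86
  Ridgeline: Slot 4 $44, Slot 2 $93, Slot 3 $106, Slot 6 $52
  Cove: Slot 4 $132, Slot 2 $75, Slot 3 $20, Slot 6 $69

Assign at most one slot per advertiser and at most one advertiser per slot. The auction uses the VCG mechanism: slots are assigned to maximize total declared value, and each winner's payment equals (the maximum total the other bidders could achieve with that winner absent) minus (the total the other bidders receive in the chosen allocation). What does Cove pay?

Cove pays $50.

Efficient allocation: Nimbus→Slot 3 ($143), Summit→Slot 6 ($86), Ridgeline→Slot 2 ($93), Cove→Slot 4 ($132); total welfare W = $454.
Cove receives Slot 4 at value $132, so the others get W − 132 = $322.
Without Cove: best allocation of the remaining 3 bidders over all 4 slots is Nimbus→Slot 3 ($143), Summit→Slot 4 ($136), Ridgeline→Slot 2 ($93), total $372.
VCG payment = (others' best without Cove) − (others' welfare with Cove) = 372 − 322 = $50.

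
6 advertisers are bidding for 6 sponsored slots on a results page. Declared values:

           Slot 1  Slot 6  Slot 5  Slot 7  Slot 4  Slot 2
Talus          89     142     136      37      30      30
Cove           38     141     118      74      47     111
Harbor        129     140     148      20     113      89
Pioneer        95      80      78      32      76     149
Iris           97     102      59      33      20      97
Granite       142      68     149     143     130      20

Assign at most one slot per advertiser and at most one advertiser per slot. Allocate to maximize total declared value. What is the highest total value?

Max total: $779

This is a one-to-one assignment (maximum-weight bipartite matching).
Optimal: Talus→Slot 5 ($136), Cove→Slot 6 ($141), Harbor→Slot 4 ($113), Pioneer→Slot 2 ($149), Iris→Slot 1 ($97), Granite→Slot 7 ($143) — total 136+141+113+149+97+143 = $779.
Next-best assignment: Talus→Slot 6, Cove→Slot 5, Harbor→Slot 4, Pioneer→Slot 2, Iris→Slot 1, Granite→Slot 7 = $762.
Swapping Talus↔Cove (Talus→Slot 6 $142, Cove→Slot 5 $118) loses 17.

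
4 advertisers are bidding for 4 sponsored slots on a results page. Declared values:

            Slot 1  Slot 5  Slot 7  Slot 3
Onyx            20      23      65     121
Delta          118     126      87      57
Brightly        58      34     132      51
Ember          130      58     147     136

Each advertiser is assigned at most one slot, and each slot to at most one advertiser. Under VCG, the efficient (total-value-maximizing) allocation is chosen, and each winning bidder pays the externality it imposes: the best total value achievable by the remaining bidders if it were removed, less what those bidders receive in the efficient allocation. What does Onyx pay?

Efficient allocation: Onyx→Slot 3 ($121), Delta→Slot 5 ($126), Brightly→Slot 7 ($132), Ember→Slot 1 ($130); total welfare W = $509.
Onyx receives Slot 3 at value $121, so the others get W − 121 = $388.
Without Onyx: best allocation of the remaining 3 bidders over all 4 slots is Delta→Slot 5 ($126), Brightly→Slot 7 ($132), Ember→Slot 3 ($136), total $394.
VCG payment = (others' best without Onyx) − (others' welfare with Onyx) = 394 − 388 = $6.

Onyx pays $6.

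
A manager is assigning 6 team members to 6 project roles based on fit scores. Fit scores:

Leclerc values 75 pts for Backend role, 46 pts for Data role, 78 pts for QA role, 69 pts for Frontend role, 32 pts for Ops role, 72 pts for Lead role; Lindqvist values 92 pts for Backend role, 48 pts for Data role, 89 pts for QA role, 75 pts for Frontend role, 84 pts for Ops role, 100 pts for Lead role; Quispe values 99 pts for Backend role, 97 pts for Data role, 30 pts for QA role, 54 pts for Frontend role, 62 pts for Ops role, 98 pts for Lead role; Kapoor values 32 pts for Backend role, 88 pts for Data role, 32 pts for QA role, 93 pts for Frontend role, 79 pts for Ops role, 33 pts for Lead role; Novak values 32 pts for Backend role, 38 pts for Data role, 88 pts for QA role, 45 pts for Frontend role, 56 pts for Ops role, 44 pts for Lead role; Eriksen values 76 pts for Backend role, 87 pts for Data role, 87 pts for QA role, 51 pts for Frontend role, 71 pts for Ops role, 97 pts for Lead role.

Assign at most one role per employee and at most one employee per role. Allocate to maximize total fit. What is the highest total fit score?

Maximum total: 534 pts

Treat this as an assignment problem: match each employee to one role.
Optimal: Leclerc→Backend role (75 pts), Lindqvist→Ops role (84 pts), Quispe→Data role (97 pts), Kapoor→Frontend role (93 pts), Novak→QA role (88 pts), Eriksen→Lead role (97 pts) — total 75+84+97+93+88+97 = 534 pts.
Row-greedy (each employee in turn takes its best remaining role) gives 513 pts, worse by 21.
Next-best assignment: Leclerc→Backend role, Lindqvist→Ops role, Quispe→Lead role, Kapoor→Frontend role, Novak→QA role, Eriksen→Data role = 525 pts.
Swapping Leclerc↔Kapoor (Leclerc→Frontend role 69 pts, Kapoor→Backend role 32 pts) loses 67.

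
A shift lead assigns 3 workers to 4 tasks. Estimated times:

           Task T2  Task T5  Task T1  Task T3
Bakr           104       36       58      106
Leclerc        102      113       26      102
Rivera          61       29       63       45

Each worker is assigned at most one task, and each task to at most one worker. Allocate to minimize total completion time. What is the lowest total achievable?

Min total: 107 min

Optimal: Bakr→Task T5 (36 min), Leclerc→Task T1 (26 min), Rivera→Task T3 (45 min) — total 36+26+45 = 107 min.
Column-greedy (each task in turn goes to its cheapest remaining worker) gives 123 min, worse by 16.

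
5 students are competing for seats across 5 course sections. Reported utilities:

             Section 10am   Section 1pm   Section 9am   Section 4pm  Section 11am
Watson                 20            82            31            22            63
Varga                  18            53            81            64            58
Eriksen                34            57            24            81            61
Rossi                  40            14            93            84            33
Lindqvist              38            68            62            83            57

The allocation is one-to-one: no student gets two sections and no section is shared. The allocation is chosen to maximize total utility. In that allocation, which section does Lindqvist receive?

Lindqvist receives Section 10am.

Optimal: Watson→Section 1pm (82 points), Varga→Section 11am (58 points), Eriksen→Section 4pm (81 points), Rossi→Section 9am (93 points), Lindqvist→Section 10am (38 points) — total 82+58+81+93+38 = 352 points.
Row-greedy (each student in turn takes its best remaining section) gives 341 points, worse by 11.
Swapping Eriksen↔Watson (Eriksen→Section 1pm 57 points, Watson→Section 4pm 22 points) loses 84.
No other one-to-one assignment exceeds 352 points.
Lindqvist's own top section is Section 4pm (83 points), but forcing Lindqvist→Section 4pm and reassigning the rest optimally gives only 350 points — worse by 2.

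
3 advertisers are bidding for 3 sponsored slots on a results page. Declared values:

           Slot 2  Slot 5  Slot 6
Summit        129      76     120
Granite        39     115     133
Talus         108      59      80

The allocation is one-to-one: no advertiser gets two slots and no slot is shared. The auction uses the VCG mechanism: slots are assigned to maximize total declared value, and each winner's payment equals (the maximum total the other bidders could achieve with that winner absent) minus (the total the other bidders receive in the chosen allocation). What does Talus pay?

Efficient allocation: Summit→Slot 6 ($120), Granite→Slot 5 ($115), Talus→Slot 2 ($108); total welfare W = $343.
Talus receives Slot 2 at value $108, so the others get W − 108 = $235.
Without Talus: best allocation of the remaining 2 bidders over all 3 slots is Summit→Slot 2 ($129), Granite→Slot 6 ($133), total $262.
VCG payment = (others' best without Talus) − (others' welfare with Talus) = 262 − 235 = $27.

Talus pays $27.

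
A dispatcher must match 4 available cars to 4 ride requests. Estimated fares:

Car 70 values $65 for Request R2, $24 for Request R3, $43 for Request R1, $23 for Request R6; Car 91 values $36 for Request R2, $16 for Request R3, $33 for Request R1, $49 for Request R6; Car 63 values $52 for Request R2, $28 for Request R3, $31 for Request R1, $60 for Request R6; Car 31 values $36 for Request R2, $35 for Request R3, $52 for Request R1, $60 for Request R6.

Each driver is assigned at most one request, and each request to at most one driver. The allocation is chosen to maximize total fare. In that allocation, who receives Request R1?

Car 31 receives Request R1.

This is a one-to-one assignment (maximum-weight bipartite matching).
Optimal: Car 70→Request R2 ($65), Car 91→Request R6 ($49), Car 63→Request R3 ($28), Car 31→Request R1 ($52) — total 65+49+28+52 = $194.
Max-entry greedy (repeatedly take the single best remaining cell) gives $193, worse by 1.
Next-best assignment: Car 70→Request R2, Car 91→Request R3, Car 63→Request R6, Car 31→Request R1 = $193.
Swapping Car 70↔Car 91 (Car 70→Request R6 $23, Car 91→Request R2 $36) loses 55.
Car 31's own top request is Request R6 ($60), but forcing Car 31→Request R6 and reassigning the rest optimally gives only $186 — worse by 8.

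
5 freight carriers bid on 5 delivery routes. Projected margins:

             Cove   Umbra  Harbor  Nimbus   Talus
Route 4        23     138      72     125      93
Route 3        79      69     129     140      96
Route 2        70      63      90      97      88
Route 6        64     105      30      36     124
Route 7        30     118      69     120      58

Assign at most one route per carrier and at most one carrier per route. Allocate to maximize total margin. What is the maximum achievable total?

Max total: $581k

Optimal: Cove→Route 2 ($70k), Umbra→Route 4 ($138k), Harbor→Route 3 ($129k), Nimbus→Route 7 ($120k), Talus→Route 6 ($124k) — total 70+138+129+120+124 = $581k.
Swapping Harbor↔Cove (Harbor→Route 2 $90k, Cove→Route 3 $79k) loses 30.
Every other assignment is strictly worse.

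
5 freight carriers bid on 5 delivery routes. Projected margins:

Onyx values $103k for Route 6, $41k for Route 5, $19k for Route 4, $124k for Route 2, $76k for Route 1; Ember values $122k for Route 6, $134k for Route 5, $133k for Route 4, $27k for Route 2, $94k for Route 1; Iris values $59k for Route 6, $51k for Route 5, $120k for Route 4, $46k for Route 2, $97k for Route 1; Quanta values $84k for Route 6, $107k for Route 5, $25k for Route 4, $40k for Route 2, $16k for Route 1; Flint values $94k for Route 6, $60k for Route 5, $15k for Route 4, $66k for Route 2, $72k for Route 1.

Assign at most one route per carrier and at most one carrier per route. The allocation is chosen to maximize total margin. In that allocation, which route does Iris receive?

Iris receives Route 1.

This is a one-to-one assignment (maximum-weight bipartite matching).
Optimal: Onyx→Route 2 ($124k), Ember→Route 4 ($133k), Iris→Route 1 ($97k), Quanta→Route 5 ($107k), Flint→Route 6 ($94k) — total 124+133+97+107+94 = $555k.
Column-greedy (each route in turn goes to its best remaining carrier) gives $545k, worse by 10.
Every other assignment is strictly worse.
Iris's own top route is Route 4 ($120k), but forcing Iris→Route 4 and reassigning the rest optimally gives only $545k — worse by 10.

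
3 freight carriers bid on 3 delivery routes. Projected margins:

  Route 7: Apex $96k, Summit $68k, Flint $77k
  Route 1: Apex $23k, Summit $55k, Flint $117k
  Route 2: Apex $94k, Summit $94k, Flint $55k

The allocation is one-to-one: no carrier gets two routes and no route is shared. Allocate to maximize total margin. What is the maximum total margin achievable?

Maximum total: $307k

Optimal: Apex→Route 7 ($96k), Summit→Route 2 ($94k), Flint→Route 1 ($117k) — total 96+94+117 = $307k.
Next-best assignment: Apex→Route 2, Summit→Route 7, Flint→Route 1 = $279k.
Swapping Flint↔Summit (Flint→Route 2 $55k, Summit→Route 1 $55k) loses 101.
No other one-to-one assignment exceeds $307k.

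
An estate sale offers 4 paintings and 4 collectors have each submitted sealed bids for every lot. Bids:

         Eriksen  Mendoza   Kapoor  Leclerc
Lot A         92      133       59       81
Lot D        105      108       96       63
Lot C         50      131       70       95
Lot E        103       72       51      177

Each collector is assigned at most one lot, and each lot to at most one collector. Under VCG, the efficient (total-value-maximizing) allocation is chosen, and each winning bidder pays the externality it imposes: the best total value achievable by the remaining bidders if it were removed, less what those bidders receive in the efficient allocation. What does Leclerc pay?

Leclerc pays $13.

Efficient allocation: Eriksen→Lot A ($92), Mendoza→Lot C ($131), Kapoor→Lot D ($96), Leclerc→Lot E ($177); total welfare W = $496.
Leclerc receives Lot E at value $177, so the others get W − 177 = $319.
Without Leclerc: best allocation of the remaining 3 bidders over all 4 lots is Eriksen→Lot E ($103), Mendoza→Lot A ($133), Kapoor→Lot D ($96), total $332.
VCG payment = (others' best without Leclerc) − (others' welfare with Leclerc) = 332 − 319 = $13.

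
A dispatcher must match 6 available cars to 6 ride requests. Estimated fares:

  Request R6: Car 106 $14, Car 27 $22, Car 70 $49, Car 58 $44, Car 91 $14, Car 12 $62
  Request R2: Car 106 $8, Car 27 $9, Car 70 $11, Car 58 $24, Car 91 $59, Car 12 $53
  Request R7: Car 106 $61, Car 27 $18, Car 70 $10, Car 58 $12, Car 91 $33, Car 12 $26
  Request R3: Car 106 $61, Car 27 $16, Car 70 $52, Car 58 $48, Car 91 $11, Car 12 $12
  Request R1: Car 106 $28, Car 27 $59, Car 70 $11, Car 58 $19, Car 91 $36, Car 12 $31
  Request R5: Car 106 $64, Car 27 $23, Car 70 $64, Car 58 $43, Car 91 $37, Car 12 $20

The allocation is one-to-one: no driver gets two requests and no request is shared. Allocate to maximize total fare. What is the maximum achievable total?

Maximum total: $353

Optimal: Car 106→Request R7 ($61), Car 27→Request R1 ($59), Car 70→Request R5 ($64), Car 58→Request R3 ($48), Car 91→Request R2 ($59), Car 12→Request R6 ($62) — total 61+59+64+48+59+62 = $353.
Row-greedy (each driver in turn takes its best remaining request) gives $304, worse by 49.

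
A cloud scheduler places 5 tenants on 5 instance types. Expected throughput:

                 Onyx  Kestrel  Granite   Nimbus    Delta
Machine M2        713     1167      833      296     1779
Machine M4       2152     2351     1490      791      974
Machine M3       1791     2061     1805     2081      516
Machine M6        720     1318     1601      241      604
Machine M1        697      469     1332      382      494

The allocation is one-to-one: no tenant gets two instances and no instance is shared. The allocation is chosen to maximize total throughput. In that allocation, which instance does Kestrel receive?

Optimal: Onyx→Machine M4 (2152 ops/s), Kestrel→Machine M6 (1318 ops/s), Granite→Machine M1 (1332 ops/s), Nimbus→Machine M3 (2081 ops/s), Delta→Machine M2 (1779 ops/s) — total 2152+1318+1332+2081+1779 = 8662 ops/s.
Max-entry greedy (repeatedly take the single best remaining cell) gives 8509 ops/s, worse by 153.
Next-best assignment: Onyx→Machine M1, Kestrel→Machine M4, Granite→Machine M6, Nimbus→Machine M3, Delta→Machine M2 = 8509 ops/s.
Kestrel's own top instance is Machine M4 (2351 ops/s), but forcing Kestrel→Machine M4 and reassigning the rest optimally gives only 8509 ops/s — worse by 153.

Kestrel receives Machine M6.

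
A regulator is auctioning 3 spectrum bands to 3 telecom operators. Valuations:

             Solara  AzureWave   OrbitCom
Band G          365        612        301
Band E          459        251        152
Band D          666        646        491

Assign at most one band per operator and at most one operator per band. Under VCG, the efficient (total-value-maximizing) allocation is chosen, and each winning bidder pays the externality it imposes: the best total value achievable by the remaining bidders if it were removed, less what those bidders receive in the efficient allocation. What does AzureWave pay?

AzureWave pays $17M.

Efficient allocation: Solara→Band E ($459M), AzureWave→Band G ($612M), OrbitCom→Band D ($491M); total welfare W = $1562M.
AzureWave receives Band G at value $612M, so the others get W − 612 = $950M.
Without AzureWave: best allocation of the remaining 2 bidders over all 3 bands is Solara→Band D ($666M), OrbitCom→Band G ($301M), total $967M.
VCG payment = (others' best without AzureWave) − (others' welfare with AzureWave) = 967 − 950 = $17M.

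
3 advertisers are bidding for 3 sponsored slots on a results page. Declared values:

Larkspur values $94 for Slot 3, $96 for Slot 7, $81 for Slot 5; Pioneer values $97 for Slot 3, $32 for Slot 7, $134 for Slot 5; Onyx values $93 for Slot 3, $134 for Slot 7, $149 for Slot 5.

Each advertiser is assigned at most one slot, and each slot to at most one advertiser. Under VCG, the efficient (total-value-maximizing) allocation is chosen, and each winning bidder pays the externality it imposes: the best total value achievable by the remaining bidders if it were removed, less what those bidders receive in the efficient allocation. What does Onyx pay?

Onyx pays $2.

Efficient allocation: Larkspur→Slot 3 ($94), Pioneer→Slot 5 ($134), Onyx→Slot 7 ($134); total welfare W = $362.
Onyx receives Slot 7 at value $134, so the others get W − 134 = $228.
Without Onyx: best allocation of the remaining 2 bidders over all 3 slots is Larkspur→Slot 7 ($96), Pioneer→Slot 5 ($134), total $230.
VCG payment = (others' best without Onyx) − (others' welfare with Onyx) = 230 − 228 = $2.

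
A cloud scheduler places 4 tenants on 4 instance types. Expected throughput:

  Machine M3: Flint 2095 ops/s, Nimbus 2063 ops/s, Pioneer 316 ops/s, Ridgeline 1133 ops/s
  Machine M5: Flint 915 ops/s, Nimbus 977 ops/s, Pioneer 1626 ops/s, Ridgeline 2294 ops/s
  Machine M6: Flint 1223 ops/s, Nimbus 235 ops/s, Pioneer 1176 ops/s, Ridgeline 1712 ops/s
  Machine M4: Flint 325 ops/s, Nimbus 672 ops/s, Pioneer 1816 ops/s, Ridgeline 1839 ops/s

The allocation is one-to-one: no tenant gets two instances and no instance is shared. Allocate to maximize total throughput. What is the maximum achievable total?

Optimal: Flint→Machine M6 (1223 ops/s), Nimbus→Machine M3 (2063 ops/s), Pioneer→Machine M4 (1816 ops/s), Ridgeline→Machine M5 (2294 ops/s) — total 1223+2063+1816+2294 = 7396 ops/s.
Max-entry greedy (repeatedly take the single best remaining cell) gives 6440 ops/s, worse by 956.
Checked against all permutations: 7396 ops/s is optimal.

Maximum total: 7396 ops/s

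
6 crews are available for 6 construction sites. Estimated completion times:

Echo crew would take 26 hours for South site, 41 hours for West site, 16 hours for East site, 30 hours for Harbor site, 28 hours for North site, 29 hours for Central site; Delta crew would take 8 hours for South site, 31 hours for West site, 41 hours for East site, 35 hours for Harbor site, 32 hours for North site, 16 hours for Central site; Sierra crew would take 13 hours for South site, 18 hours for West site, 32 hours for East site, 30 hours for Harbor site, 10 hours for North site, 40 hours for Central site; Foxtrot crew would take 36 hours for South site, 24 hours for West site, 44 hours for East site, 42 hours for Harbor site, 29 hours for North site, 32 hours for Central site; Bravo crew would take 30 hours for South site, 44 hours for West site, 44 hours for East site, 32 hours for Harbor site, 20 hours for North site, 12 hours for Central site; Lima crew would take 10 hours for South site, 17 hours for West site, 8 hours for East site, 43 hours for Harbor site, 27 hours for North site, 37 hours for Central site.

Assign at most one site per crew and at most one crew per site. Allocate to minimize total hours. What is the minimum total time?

Min total: 92 hours

Optimal: Echo crew→Harbor site (30 hours), Delta crew→South site (8 hours), Sierra crew→North site (10 hours), Foxtrot crew→West site (24 hours), Bravo crew→Central site (12 hours), Lima crew→East site (8 hours) — total 30+8+10+24+12+8 = 92 hours.
Next-best assignment: Echo crew→East site, Delta crew→South site, Sierra crew→North site, Foxtrot crew→Harbor site, Bravo crew→Central site, Lima crew→West site = 105 hours.
Swapping Echo crew↔Delta crew (Echo crew→South site 26 hours, Delta crew→Harbor site 35 hours) adds 23.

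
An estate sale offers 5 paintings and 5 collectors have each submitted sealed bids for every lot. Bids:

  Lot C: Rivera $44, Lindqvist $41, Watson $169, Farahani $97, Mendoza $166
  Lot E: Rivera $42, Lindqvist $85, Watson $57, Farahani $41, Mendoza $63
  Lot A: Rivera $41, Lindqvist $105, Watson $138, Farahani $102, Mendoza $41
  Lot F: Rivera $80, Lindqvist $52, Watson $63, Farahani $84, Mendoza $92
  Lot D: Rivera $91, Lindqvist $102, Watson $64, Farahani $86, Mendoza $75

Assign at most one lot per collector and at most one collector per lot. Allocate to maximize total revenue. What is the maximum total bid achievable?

Max total: $564

This is a one-to-one assignment (maximum-weight bipartite matching).
Optimal: Rivera→Lot D ($91), Lindqvist→Lot E ($85), Watson→Lot A ($138), Farahani→Lot F ($84), Mendoza→Lot C ($166) — total 91+85+138+84+166 = $564.
Row-greedy (each collector in turn takes its best remaining lot) gives $512, worse by 52.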